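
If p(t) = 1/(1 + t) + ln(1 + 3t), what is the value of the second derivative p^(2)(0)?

-7

Combine the two series term by term.
From the series, [t^2] p = -7/2; multiply by 2! = 2 to get -7.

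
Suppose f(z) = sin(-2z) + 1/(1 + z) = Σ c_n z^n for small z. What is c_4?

1

Expand each term separately and add.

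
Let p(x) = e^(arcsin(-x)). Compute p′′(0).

1

Plug the Maclaurin series of the inner function into that of the outer and collect terms.
The coefficient of x^2 in the expansion is 1/2, so p′′(0) = 2! * (1/2) = 1.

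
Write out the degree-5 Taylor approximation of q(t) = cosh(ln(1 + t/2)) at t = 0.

-t^5/64 + t^4/32 - t^3/16 + t^2/8 + 1

Plug the Maclaurin series of the inner function into that of the outer and collect terms.
q(0) = 1
q′(0) = 0
q′′(0) = 1/4
q′′′(0) = -3/8
q^(4)(0) = 3/4
q^(5)(0) = -15/8
Dividing each by k! gives the coefficients c_0, ..., c_5.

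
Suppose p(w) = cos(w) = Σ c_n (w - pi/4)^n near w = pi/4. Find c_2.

-sqrt(2)/4

p(pi/4) = sqrt(2)/2
p′(pi/4) = -sqrt(2)/2
p′′(pi/4) = -sqrt(2)/2
The Taylor polynomial is Σ p^(k)(pi/4)/k! · (w - pi/4)^k.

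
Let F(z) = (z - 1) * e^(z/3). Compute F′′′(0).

Distribute the polynomial across the series and collect like powers.
From the series, [z^3] F = 4/81; multiply by 3! = 6 to get 8/27.

8/27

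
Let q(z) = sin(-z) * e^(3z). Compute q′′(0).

-6

Write out both Maclaurin series and multiply, keeping only the needed powers.
The coefficient of z^2 in the expansion is -3, so q′′(0) = 2! * (-3) = -6.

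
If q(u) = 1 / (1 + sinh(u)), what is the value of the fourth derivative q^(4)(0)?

Write 1/(1+u) = 1 - u + u^2 - u^3 + ... and substitute the series for u.
From the series, [u^4] q = 4/3; multiply by 4! = 24 to get 32.

32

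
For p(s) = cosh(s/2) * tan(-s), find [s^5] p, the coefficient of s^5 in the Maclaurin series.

Expand each factor separately, then convolve coefficients.
p(0) = 0
p′(0) = -1
p′′(0) = 0
p′′′(0) = -11/4
p^(4)(0) = 0
p^(5)(0) = -341/16

-341/1920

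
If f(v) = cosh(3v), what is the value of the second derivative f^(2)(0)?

9

From the series, [v^2] f = 9/2; multiply by 2! = 2 to get 9.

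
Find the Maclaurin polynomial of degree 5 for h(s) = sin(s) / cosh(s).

3*s^5/10 - 2*s^3/3 + s

Invert the denominator's series and multiply.
[s^0] = 0;  [s^1] = 1;  [s^2] = 0;  [s^3] = -2/3;  [s^4] = 0;  [s^5] = 3/10.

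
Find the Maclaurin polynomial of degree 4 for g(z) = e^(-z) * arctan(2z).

Expand each factor separately, then convolve coefficients.
g(0) = 0
g′(0) = 2
g′′(0) = -4
g′′′(0) = -10
g^(4)(0) = 56
Then c_k = g^(k)(0)/k! gives each Taylor coefficient.

7*z^4/3 - 5*z^3/3 - 2*z^2 + 2*z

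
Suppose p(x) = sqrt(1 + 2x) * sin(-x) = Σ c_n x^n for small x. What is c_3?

Take the Cauchy product of the two expansions.
p(0) = 0
p′(0) = -1
p′′(0) = -2
p′′′(0) = 4
Dividing each by k! gives the coefficients c_0, ..., c_3.

2/3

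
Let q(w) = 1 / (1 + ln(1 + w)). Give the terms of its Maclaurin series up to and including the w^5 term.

-347*w^5/60 + 11*w^4/3 - 7*w^3/3 + 3*w^2/2 - w + 1

Use the geometric series for the reciprocal, then substitute.
q(0) = 1
q′(0) = -1
q′′(0) = 3
q′′′(0) = -14
q^(4)(0) = 88
q^(5)(0) = -694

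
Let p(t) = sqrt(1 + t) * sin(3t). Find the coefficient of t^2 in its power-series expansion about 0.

3/2

Write out both Maclaurin series and multiply, keeping only the needed powers.
p(0) = 0
p′(0) = 3
p′′(0) = 3
So c_2 = p′′(0)/2! = 3/2.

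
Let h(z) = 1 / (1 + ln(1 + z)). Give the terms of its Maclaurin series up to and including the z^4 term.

11*z^4/3 - 7*z^3/3 + 3*z^2/2 - z + 1

Expand as Σ (-1)^k u^k with u equal to the inner function's series.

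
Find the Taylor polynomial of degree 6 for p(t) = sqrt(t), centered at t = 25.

Compute the successive derivatives at the expansion point and divide by k!.
p(25) = 5
p′(25) = 1/10
p′′(25) = -1/500
p′′′(25) = 3/25000
p^(4)(25) = -3/250000
p^(5)(25) = 21/12500000
p^(6)(25) = -189/625000000
The Taylor polynomial is Σ p^(k)(25)/k! · (t - 25)^k.

-21*(t - 25)^6/50000000000 + 7*(t - 25)^5/500000000 - (t - 25)^4/2000000 + (t - 25)^3/50000 - (t - 25)^2/1000 + (t - 25)/10 + 5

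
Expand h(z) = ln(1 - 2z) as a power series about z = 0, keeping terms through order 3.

-8*z^3/3 - 2*z^2 - 2*z

[z^0] = 0;  [z^1] = -2;  [z^2] = -2;  [z^3] = -8/3.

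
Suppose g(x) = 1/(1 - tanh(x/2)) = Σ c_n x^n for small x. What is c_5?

1/240

Compose series: expand the inner function first, then feed it into the outer expansion.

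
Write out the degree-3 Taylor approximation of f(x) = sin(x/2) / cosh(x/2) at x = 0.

Write the quotient as an unknown series and match coefficients against numerator = denominator · series.
f(0) = 0
f′(0) = 1/2
f′′(0) = 0
f′′′(0) = -1/2

-x^3/12 + x/2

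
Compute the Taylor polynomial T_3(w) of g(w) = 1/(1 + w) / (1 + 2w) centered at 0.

Take the Cauchy product of the two expansions.
[w^0] = 1;  [w^1] = -3;  [w^2] = 7;  [w^3] = -15.

-15*w^3 + 7*w^2 - 3*w + 1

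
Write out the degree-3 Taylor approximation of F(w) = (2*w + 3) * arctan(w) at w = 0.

Multiply each power in the prefactor through the base expansion.
F(0) = 0
F′(0) = 3
F′′(0) = 4
F′′′(0) = -6

-w^3 + 2*w^2 + 3*w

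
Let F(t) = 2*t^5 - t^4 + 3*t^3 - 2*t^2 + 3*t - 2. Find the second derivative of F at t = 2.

304

From the series, [(t - 2)^2] F = 152; multiply by 2! = 2 to get 304.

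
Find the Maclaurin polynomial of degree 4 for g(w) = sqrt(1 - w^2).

-w^4/8 - w^2/2 + 1

Apply the Taylor formula c_k = f^(k)(a)/k!.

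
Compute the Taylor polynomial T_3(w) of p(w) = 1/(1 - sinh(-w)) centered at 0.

Substitute the inner expansion into the outer series and collect powers.
p(0) = 1
p′(0) = -1
p′′(0) = 2
p′′′(0) = -7
Then c_k = p^(k)(0)/k! gives each Taylor coefficient.

-7*w^3/6 + w^2 - w + 1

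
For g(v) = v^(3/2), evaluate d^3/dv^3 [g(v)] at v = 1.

-3/8

Compute the successive derivatives at the expansion point and divide by k!.
The coefficient of (v - 1)^3 in the expansion is -1/16, so g′′′(1) = 3! * (-1/16) = -3/8.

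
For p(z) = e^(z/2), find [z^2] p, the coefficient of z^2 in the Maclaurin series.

Differentiate repeatedly and evaluate at the center.
p(0) = 1
p′(0) = 1/2
p′′(0) = 1/4
So c_2 = p′′(0)/2! = 1/8.

1/8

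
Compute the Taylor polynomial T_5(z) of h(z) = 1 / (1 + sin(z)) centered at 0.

Expand as Σ (-1)^k u^k with u equal to the inner function's series.
[z^0] = 1;  [z^1] = -1;  [z^2] = 1;  [z^3] = -5/6;  [z^4] = 2/3;  [z^5] = -61/120.

-61*z^5/120 + 2*z^4/3 - 5*z^3/6 + z^2 - z + 1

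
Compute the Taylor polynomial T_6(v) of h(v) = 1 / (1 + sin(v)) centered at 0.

17*v^6/45 - 61*v^5/120 + 2*v^4/3 - 5*v^3/6 + v^2 - v + 1

Use the geometric series for the reciprocal, then substitute.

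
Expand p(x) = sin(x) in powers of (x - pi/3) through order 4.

sqrt(3)*(x - pi/3)^4/48 - (x - pi/3)^3/12 - sqrt(3)*(x - pi/3)^2/4 + (x - pi/3)/2 + sqrt(3)/2

p(pi/3) = sqrt(3)/2
p′(pi/3) = 1/2
p′′(pi/3) = -sqrt(3)/2
p′′′(pi/3) = -1/2
p^(4)(pi/3) = sqrt(3)/2
Then c_k = p^(k)(pi/3)/k! gives each Taylor coefficient.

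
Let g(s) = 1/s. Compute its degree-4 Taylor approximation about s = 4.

(s - 4)^4/1024 - (s - 4)^3/256 + (s - 4)^2/64 - (s - 4)/16 + 1/4

[(s - 4)^0] = 1/4;  [(s - 4)^1] = -1/16;  [(s - 4)^2] = 1/64;  [(s - 4)^3] = -1/256;  [(s - 4)^4] = 1/1024.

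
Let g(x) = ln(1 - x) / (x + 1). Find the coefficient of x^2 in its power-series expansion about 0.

1/2

Expand 1/(denominator) as a geometric series and multiply by the numerator's series.
g(0) = 0
g′(0) = -1
g′′(0) = 1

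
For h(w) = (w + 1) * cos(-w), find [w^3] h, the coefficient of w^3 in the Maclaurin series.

-1/2

Shift and add copies of the series according to the polynomial's terms.
h(0) = 1
h′(0) = 1
h′′(0) = -1
h′′′(0) = -3
Dividing each by k! gives the coefficients c_0, ..., c_3.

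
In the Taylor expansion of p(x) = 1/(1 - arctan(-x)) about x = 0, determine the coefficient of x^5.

-1/5

Substitute the inner expansion into the outer series and collect powers.
p(0) = 1
p′(0) = -1
p′′(0) = 2
p′′′(0) = -4
p^(4)(0) = 8
p^(5)(0) = -24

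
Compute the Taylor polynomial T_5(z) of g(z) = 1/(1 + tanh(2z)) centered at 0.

-64*z^5/15 + 16*z^4/3 - 16*z^3/3 + 4*z^2 - 2*z + 1

Compose series: expand the inner function first, then feed it into the outer expansion.
[z^0] = 1;  [z^1] = -2;  [z^2] = 4;  [z^3] = -16/3;  [z^4] = 16/3;  [z^5] = -64/15.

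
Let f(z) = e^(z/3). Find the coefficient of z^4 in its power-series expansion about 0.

f(0) = 1
f′(0) = 1/3
f′′(0) = 1/9
f′′′(0) = 1/27
f^(4)(0) = 1/81
So c_4 = f^(4)(0)/4! = 1/1944.

1/1944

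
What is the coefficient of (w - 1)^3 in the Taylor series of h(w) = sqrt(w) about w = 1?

1/16

Use the known series and substitute for the argument.
h(1) = 1
h′(1) = 1/2
h′′(1) = -1/4
h′′′(1) = 3/8
So c_3 = h′′′(1)/3! = 1/16.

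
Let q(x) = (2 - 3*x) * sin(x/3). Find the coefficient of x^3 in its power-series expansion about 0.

-1/81

Distribute the polynomial across the series and collect like powers.
q(0) = 0
q′(0) = 2/3
q′′(0) = -2
q′′′(0) = -2/27
So c_3 = q′′′(0)/3! = -1/81.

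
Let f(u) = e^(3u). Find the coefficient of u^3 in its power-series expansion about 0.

9/2

Differentiate repeatedly and evaluate at the center.
So c_3 = f′′′(0)/3! = 9/2.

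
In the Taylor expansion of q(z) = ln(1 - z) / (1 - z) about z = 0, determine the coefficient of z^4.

-25/12

Expand each factor separately, then convolve coefficients.
[z^0] = 0;  [z^1] = -1;  [z^2] = -3/2;  [z^3] = -11/6;  [z^4] = -25/12.
So c_4 = q^(4)(0)/4! = -25/12.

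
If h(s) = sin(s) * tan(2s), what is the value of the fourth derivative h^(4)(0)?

56

Take the Cauchy product of the two expansions.
The coefficient of s^4 in the expansion is 7/3, so h^(4)(0) = 4! * (7/3) = 56.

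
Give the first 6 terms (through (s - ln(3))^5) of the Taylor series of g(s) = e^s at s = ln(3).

(s - ln(3))^5/40 + (s - ln(3))^4/8 + (s - ln(3))^3/2 + 3*(s - ln(3))^2/2 + 3*(s - ln(3)) + 3

g(ln(3)) = 3
g′(ln(3)) = 3
g′′(ln(3)) = 3
g′′′(ln(3)) = 3
g^(4)(ln(3)) = 3
g^(5)(ln(3)) = 3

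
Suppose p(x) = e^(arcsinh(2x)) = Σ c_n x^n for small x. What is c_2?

2

Let u equal the inner series; expand the outer function in u and truncate.
[x^0] = 1;  [x^1] = 2;  [x^2] = 2.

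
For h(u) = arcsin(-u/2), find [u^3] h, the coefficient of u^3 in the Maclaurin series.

-1/48

[u^0] = 0;  [u^1] = -1/2;  [u^2] = 0;  [u^3] = -1/48.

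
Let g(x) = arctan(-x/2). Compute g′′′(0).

1/4

Apply the Taylor formula c_k = f^(k)(a)/k!.
The coefficient of x^3 in the expansion is 1/24, so g′′′(0) = 3! * (1/24) = 1/4.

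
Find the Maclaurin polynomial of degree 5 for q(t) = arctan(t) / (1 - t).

13*t^5/15 + 2*t^4/3 + 2*t^3/3 + t^2 + t

Expand 1/(denominator) as a geometric series and multiply by the numerator's series.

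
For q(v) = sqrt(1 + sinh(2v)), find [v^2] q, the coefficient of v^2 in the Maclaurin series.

-1/2

Let u equal the inner series; expand the outer function in u and truncate.
q(0) = 1
q′(0) = 1
q′′(0) = -1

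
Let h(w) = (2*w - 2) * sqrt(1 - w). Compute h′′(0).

Shift and add copies of the series according to the polynomial's terms.
From the series, [w^2] h = -3/4; multiply by 2! = 2 to get -3/2.

-3/2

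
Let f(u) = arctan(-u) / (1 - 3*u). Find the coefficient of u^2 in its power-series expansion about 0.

-3

Expand 1/(denominator) as a geometric series and multiply by the numerator's series.
f(0) = 0
f′(0) = -1
f′′(0) = -6
So c_2 = f′′(0)/2! = -3.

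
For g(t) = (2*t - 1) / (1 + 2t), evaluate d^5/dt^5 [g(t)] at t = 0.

Distribute the polynomial across the series and collect like powers.
From the series, [t^5] g = 64; multiply by 5! = 120 to get 7680.

7680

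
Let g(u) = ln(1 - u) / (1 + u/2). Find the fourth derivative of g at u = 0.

Multiply the two series term by term and collect like powers.
The coefficient of u^4 in the expansion is -1/12, so g^(4)(0) = 4! * (-1/12) = -2.

-2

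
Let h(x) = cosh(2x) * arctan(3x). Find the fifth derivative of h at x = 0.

3912

Expand each factor separately, then convolve coefficients.
From the series, [x^5] h = 163/5; multiply by 5! = 120 to get 3912.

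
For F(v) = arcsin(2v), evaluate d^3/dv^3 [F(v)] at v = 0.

8

Apply the Taylor formula c_k = f^(k)(a)/k!.
From the series, [v^3] F = 4/3; multiply by 3! = 6 to get 8.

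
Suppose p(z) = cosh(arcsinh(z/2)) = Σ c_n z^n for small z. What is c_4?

Let u equal the inner series; expand the outer function in u and truncate.
[z^0] = 1;  [z^1] = 0;  [z^2] = 1/8;  [z^3] = 0;  [z^4] = -1/128.

-1/128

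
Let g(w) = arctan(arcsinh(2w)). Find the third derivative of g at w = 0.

-24

Plug the Maclaurin series of the inner function into that of the outer and collect terms.
The coefficient of w^3 in the expansion is -4, so g′′′(0) = 3! * (-4) = -24.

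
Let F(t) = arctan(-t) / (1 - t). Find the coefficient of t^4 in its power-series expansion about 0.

-2/3

Multiply the numerator's expansion by the denominator's geometric series.
F(0) = 0
F′(0) = -1
F′′(0) = -2
F′′′(0) = -4
F^(4)(0) = -16
Dividing each by k! gives the coefficients c_0, ..., c_4.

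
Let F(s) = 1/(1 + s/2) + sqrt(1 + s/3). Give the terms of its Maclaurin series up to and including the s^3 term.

-53*s^3/432 + 17*s^2/72 - s/3 + 2

Expand each term separately and add.
F(0) = 2
F′(0) = -1/3
F′′(0) = 17/36
F′′′(0) = -53/72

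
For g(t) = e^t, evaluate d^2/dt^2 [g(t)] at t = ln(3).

3

Differentiate repeatedly and evaluate at the center.
The coefficient of (t - ln(3))^2 in the expansion is 3/2, so g′′(ln(3)) = 2! * (3/2) = 3.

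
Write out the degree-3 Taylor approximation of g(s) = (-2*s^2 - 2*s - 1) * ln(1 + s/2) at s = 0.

-19*s^3/24 - 7*s^2/8 - s/2

Multiply each power in the prefactor through the base expansion.
[s^0] = 0;  [s^1] = -1/2;  [s^2] = -7/8;  [s^3] = -19/24.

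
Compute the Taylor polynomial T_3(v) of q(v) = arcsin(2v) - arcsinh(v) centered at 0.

Expand each term separately and add.
q(0) = 0
q′(0) = 1
q′′(0) = 0
q′′′(0) = 9
Then c_k = q^(k)(0)/k! gives each Taylor coefficient.

3*v^3/2 + v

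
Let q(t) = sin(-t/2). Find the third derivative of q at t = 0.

The coefficient of t^3 in the expansion is 1/48, so q′′′(0) = 3! * (1/48) = 1/8.

1/8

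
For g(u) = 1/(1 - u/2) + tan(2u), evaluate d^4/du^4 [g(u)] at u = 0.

3/2

Expand each term separately and add.
From the series, [u^4] g = 1/16; multiply by 4! = 24 to get 3/2.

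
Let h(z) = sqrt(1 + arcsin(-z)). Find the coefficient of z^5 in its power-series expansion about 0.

Substitute the inner expansion into the outer series and collect powers.
h(0) = 1
h′(0) = -1/2
h′′(0) = -1/4
h′′′(0) = -7/8
h^(4)(0) = -31/16
h^(5)(0) = -369/32
So c_5 = h^(5)(0)/5! = -123/1280.

-123/1280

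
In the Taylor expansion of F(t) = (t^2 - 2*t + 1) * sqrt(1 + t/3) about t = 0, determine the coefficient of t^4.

Shift and add copies of the series according to the polynomial's terms.

-197/10368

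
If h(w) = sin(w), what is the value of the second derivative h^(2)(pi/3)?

From the series, [(w - pi/3)^2] h = -sqrt(3)/4; multiply by 2! = 2 to get -sqrt(3)/2.

-sqrt(3)/2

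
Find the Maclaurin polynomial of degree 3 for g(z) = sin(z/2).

-z^3/48 + z/2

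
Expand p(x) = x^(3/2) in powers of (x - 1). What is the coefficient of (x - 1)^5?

-3/256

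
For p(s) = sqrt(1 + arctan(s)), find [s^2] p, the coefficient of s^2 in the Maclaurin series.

-1/8

Plug the Maclaurin series of the inner function into that of the outer and collect terms.
p(0) = 1
p′(0) = 1/2
p′′(0) = -1/4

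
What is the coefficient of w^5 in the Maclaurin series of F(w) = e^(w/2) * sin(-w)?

Write out both Maclaurin series and multiply, keeping only the needed powers.
F(0) = 0
F′(0) = -1
F′′(0) = -1
F′′′(0) = 1/4
F^(4)(0) = 3/2
F^(5)(0) = 19/16

19/1920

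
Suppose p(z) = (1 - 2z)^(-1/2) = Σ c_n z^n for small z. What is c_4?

Compute the successive derivatives at the expansion point and divide by k!.
p(0) = 1
p′(0) = 1
p′′(0) = 3
p′′′(0) = 15
p^(4)(0) = 105
So c_4 = p^(4)(0)/4! = 35/8.

35/8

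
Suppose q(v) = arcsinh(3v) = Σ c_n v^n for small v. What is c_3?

[v^0] = 0;  [v^1] = 3;  [v^2] = 0;  [v^3] = -9/2.

-9/2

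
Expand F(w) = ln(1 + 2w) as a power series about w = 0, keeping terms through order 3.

8*w^3/3 - 2*w^2 + 2*w

F(0) = 0
F′(0) = 2
F′′(0) = -4
F′′′(0) = 16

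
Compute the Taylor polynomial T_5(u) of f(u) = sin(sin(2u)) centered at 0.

Substitute the inner expansion into the outer series and collect powers.

16*u^5/5 - 8*u^3/3 + 2*u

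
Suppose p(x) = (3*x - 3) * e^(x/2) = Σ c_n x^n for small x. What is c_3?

5/16

Multiply each power in the prefactor through the base expansion.
p(0) = -3
p′(0) = 3/2
p′′(0) = 9/4
p′′′(0) = 15/8
Then c_k = p^(k)(0)/k! gives each Taylor coefficient.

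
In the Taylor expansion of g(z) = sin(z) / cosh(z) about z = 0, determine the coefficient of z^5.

Write the quotient as an unknown series and match coefficients against numerator = denominator · series.

3/10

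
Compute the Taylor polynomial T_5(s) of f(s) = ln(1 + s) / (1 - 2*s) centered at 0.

391*s^5/30 + 77*s^4/12 + 10*s^3/3 + 3*s^2/2 + s

Use 1/(1 - r) = Σ r^k on the denominator, then take the Cauchy product.
f(0) = 0
f′(0) = 1
f′′(0) = 3
f′′′(0) = 20
f^(4)(0) = 154
f^(5)(0) = 1564
Dividing each by k! gives the coefficients c_0, ..., c_5.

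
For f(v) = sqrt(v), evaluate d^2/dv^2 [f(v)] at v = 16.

-1/256

The coefficient of (v - 16)^2 in the expansion is -1/512, so f′′(16) = 2! * (-1/512) = -1/256.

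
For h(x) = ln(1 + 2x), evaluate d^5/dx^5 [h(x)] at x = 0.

Use the known series and substitute for the argument.
From the series, [x^5] h = 32/5; multiply by 5! = 120 to get 768.

768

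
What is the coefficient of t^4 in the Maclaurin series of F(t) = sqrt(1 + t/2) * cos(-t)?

337/6144

Multiply the two series term by term and collect like powers.
[t^0] = 1;  [t^1] = 1/4;  [t^2] = -17/32;  [t^3] = -15/128;  [t^4] = 337/6144.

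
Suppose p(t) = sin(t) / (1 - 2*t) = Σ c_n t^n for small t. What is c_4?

Expand 1/(denominator) as a geometric series and multiply by the numerator's series.
[t^0] = 0;  [t^1] = 1;  [t^2] = 2;  [t^3] = 23/6;  [t^4] = 23/3.
So c_4 = p^(4)(0)/4! = 23/3.

23/3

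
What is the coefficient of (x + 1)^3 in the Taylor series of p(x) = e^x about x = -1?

e^(-1)/6

[(x + 1)^0] = e^(-1);  [(x + 1)^1] = e^(-1);  [(x + 1)^2] = e^(-1)/2;  [(x + 1)^3] = e^(-1)/6.
So c_3 = p′′′(-1)/3! = e^(-1)/6.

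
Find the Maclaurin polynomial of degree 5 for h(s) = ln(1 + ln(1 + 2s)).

Substitute the inner expansion into the outer series and collect powers.
[s^0] = 0;  [s^1] = 2;  [s^2] = -4;  [s^3] = 28/3;  [s^4] = -70/3;  [s^5] = 304/5.

304*s^5/5 - 70*s^4/3 + 28*s^3/3 - 4*s^2 + 2*s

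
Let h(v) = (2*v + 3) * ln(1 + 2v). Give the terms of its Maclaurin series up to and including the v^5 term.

Shift and add copies of the series according to the polynomial's terms.
[v^0] = 0;  [v^1] = 6;  [v^2] = -2;  [v^3] = 4;  [v^4] = -20/3;  [v^5] = 56/5.

56*v^5/5 - 20*v^4/3 + 4*v^3 - 2*v^2 + 6*v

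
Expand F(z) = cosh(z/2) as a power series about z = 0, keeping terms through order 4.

z^4/384 + z^2/8 + 1

[z^0] = 1;  [z^1] = 0;  [z^2] = 1/8;  [z^3] = 0;  [z^4] = 1/384.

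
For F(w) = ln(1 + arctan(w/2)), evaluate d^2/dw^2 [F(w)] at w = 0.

-1/4

Let u equal the inner series; expand the outer function in u and truncate.
From the series, [w^2] F = -1/8; multiply by 2! = 2 to get -1/4.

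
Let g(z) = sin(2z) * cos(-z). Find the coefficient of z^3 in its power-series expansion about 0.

Expand each factor separately, then convolve coefficients.
g(0) = 0
g′(0) = 2
g′′(0) = 0
g′′′(0) = -14
Then c_k = g^(k)(0)/k! gives each Taylor coefficient.

-7/3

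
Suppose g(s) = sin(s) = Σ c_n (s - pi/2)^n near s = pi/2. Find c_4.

1/24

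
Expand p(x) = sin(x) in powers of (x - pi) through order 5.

p(pi) = 0
p′(pi) = -1
p′′(pi) = 0
p′′′(pi) = 1
p^(4)(pi) = 0
p^(5)(pi) = -1
Then c_k = p^(k)(pi)/k! gives each Taylor coefficient.

-(x - pi)^5/120 + (x - pi)^3/6 - (x - pi)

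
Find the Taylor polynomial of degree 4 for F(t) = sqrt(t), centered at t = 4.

Use the known series and substitute for the argument.

-5*(t - 4)^4/16384 + (t - 4)^3/512 - (t - 4)^2/64 + (t - 4)/4 + 2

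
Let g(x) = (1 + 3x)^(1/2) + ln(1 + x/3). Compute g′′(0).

Add the two expansions coefficient-wise.
From the series, [x^2] g = -85/72; multiply by 2! = 2 to get -85/36.

-85/36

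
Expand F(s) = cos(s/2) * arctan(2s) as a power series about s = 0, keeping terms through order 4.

Multiply the two series term by term and collect like powers.
F(0) = 0
F′(0) = 2
F′′(0) = 0
F′′′(0) = -35/2
F^(4)(0) = 0
Dividing each by k! gives the coefficients c_0, ..., c_4.

-35*s^3/12 + 2*s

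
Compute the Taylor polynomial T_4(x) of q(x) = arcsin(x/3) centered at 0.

x^3/162 + x/3

Use the known series and substitute for the argument.
q(0) = 0
q′(0) = 1/3
q′′(0) = 0
q′′′(0) = 1/27
q^(4)(0) = 0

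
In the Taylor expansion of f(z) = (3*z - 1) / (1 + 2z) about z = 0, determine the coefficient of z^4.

Distribute the polynomial across the series and collect like powers.
f(0) = -1
f′(0) = 5
f′′(0) = -20
f′′′(0) = 120
f^(4)(0) = -960

-40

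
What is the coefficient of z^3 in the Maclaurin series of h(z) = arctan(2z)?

h(0) = 0
h′(0) = 2
h′′(0) = 0
h′′′(0) = -16
So c_3 = h′′′(0)/3! = -8/3.

-8/3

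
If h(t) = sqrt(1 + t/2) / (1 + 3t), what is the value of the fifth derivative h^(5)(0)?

-27258195/1024

Expand each factor separately, then convolve coefficients.
The coefficient of t^5 in the expansion is -1817213/8192, so h^(5)(0) = 5! * (-1817213/8192) = -27258195/1024.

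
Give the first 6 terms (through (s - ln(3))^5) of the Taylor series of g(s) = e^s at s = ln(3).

(s - ln(3))^5/40 + (s - ln(3))^4/8 + (s - ln(3))^3/2 + 3*(s - ln(3))^2/2 + 3*(s - ln(3)) + 3

[(s - ln(3))^0] = 3;  [(s - ln(3))^1] = 3;  [(s - ln(3))^2] = 3/2;  [(s - ln(3))^3] = 1/2;  [(s - ln(3))^4] = 1/8;  [(s - ln(3))^5] = 1/40.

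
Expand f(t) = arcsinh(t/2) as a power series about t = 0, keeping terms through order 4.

-t^3/48 + t/2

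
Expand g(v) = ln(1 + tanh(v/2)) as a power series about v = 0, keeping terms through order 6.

-v^6/2880 + v^4/192 - v^2/8 + v/2

Let u equal the inner series; expand the outer function in u and truncate.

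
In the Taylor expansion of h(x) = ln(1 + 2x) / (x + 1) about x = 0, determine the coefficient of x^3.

20/3

Expand 1/(denominator) as a geometric series and multiply by the numerator's series.
h(0) = 0
h′(0) = 2
h′′(0) = -8
h′′′(0) = 40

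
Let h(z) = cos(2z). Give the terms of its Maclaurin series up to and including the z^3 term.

1 - 2*z^2

h(0) = 1
h′(0) = 0
h′′(0) = -4
h′′′(0) = 0
Then c_k = h^(k)(0)/k! gives each Taylor coefficient.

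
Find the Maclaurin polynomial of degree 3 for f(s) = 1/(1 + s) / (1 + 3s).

Write out both Maclaurin series and multiply, keeping only the needed powers.
[s^0] = 1;  [s^1] = -4;  [s^2] = 13;  [s^3] = -40.

-40*s^3 + 13*s^2 - 4*s + 1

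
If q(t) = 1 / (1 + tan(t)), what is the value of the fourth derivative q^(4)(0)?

Write 1/(1+u) = 1 - u + u^2 - u^3 + ... and substitute the series for u.
From the series, [t^4] q = 5/3; multiply by 4! = 24 to get 40.

40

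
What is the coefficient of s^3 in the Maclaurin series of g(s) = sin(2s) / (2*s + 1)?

Expand 1/(denominator) as a geometric series and multiply by the numerator's series.
[s^0] = 0;  [s^1] = 2;  [s^2] = -4;  [s^3] = 20/3.

20/3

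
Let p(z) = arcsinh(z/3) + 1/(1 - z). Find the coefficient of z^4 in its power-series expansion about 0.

1

Add the two expansions coefficient-wise.
p(0) = 1
p′(0) = 4/3
p′′(0) = 2
p′′′(0) = 161/27
p^(4)(0) = 24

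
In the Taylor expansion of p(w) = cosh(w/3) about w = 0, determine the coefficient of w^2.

1/18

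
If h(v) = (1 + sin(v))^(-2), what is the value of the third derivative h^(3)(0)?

Let u equal the inner series; expand the outer function in u and truncate.
The coefficient of v^3 in the expansion is -11/3, so h′′′(0) = 3! * (-11/3) = -22.

-22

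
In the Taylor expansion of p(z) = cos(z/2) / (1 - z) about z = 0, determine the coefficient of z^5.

Expand each factor separately, then convolve coefficients.

337/384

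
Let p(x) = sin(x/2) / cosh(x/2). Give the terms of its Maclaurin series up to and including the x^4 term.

Invert the denominator's series and multiply.

-x^3/12 + x/2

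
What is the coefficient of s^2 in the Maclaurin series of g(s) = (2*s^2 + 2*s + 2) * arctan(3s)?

Shift and add copies of the series according to the polynomial's terms.

6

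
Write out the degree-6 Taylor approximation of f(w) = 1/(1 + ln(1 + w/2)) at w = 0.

3289*w^6/23040 - 347*w^5/1920 + 11*w^4/48 - 7*w^3/24 + 3*w^2/8 - w/2 + 1

Compose series: expand the inner function first, then feed it into the outer expansion.
[w^0] = 1;  [w^1] = -1/2;  [w^2] = 3/8;  [w^3] = -7/24;  [w^4] = 11/48;  [w^5] = -347/1920;  [w^6] = 3289/23040.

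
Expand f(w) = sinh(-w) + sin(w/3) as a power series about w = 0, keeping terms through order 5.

-121*w^5/14580 - 14*w^3/81 - 2*w/3

Expand each term separately and add.
f(0) = 0
f′(0) = -2/3
f′′(0) = 0
f′′′(0) = -28/27
f^(4)(0) = 0
f^(5)(0) = -242/243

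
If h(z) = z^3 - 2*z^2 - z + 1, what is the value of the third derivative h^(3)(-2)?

The coefficient of (z + 2)^3 in the expansion is 1, so h′′′(-2) = 3! * (1) = 6.

6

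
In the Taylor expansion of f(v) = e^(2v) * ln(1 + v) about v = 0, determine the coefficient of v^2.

Take the Cauchy product of the two expansions.
[v^0] = 0;  [v^1] = 1;  [v^2] = 3/2.

3/2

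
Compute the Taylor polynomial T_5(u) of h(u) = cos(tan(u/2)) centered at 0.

Substitute the inner expansion into the outer series and collect powers.
h(0) = 1
h′(0) = 0
h′′(0) = -1/4
h′′′(0) = 0
h^(4)(0) = -7/16
h^(5)(0) = 0

-7*u^4/384 - u^2/8 + 1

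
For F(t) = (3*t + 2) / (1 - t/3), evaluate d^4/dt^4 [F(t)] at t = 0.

Multiply each power in the prefactor through the base expansion.
The coefficient of t^4 in the expansion is 11/81, so F^(4)(0) = 4! * (11/81) = 88/27.

88/27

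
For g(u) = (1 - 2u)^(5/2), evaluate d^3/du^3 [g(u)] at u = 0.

From the series, [u^3] g = -5/2; multiply by 3! = 6 to get -15.

-15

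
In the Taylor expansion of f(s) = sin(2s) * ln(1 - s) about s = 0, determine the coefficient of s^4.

Multiply the two series term by term and collect like powers.
So c_4 = f^(4)(0)/4! = 2/3.

2/3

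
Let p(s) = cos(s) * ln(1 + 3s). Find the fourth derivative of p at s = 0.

Write out both Maclaurin series and multiply, keeping only the needed powers.
The coefficient of s^4 in the expansion is -18, so p^(4)(0) = 4! * (-18) = -432.

-432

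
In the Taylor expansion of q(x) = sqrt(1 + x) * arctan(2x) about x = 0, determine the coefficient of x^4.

-29/24

Take the Cauchy product of the two expansions.
[x^0] = 0;  [x^1] = 2;  [x^2] = 1;  [x^3] = -35/12;  [x^4] = -29/24.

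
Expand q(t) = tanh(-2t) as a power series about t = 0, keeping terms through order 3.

8*t^3/3 - 2*t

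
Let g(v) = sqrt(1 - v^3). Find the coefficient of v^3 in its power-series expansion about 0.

g(0) = 1
g′(0) = 0
g′′(0) = 0
g′′′(0) = -3

-1/2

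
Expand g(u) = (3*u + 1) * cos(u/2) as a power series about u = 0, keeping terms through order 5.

Shift and add copies of the series according to the polynomial's terms.
[u^0] = 1;  [u^1] = 3;  [u^2] = -1/8;  [u^3] = -3/8;  [u^4] = 1/384;  [u^5] = 1/128.

u^5/128 + u^4/384 - 3*u^3/8 - u^2/8 + 3*u + 1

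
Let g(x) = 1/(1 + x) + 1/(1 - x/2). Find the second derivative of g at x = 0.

Expand each term separately and add.
From the series, [x^2] g = 5/4; multiply by 2! = 2 to get 5/2.

5/2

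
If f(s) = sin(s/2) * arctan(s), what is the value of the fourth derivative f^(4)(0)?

Multiply the two series term by term and collect like powers.
The coefficient of s^4 in the expansion is -3/16, so f^(4)(0) = 4! * (-3/16) = -9/2.

-9/2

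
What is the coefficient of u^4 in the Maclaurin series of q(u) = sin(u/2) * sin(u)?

Take the Cauchy product of the two expansions.
[u^0] = 0;  [u^1] = 0;  [u^2] = 1/2;  [u^3] = 0;  [u^4] = -5/48.

-5/48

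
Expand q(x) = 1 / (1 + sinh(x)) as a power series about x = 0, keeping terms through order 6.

Expand as Σ (-1)^k u^k with u equal to the inner function's series.
q(0) = 1
q′(0) = -1
q′′(0) = 2
q′′′(0) = -7
q^(4)(0) = 32
q^(5)(0) = -181
q^(6)(0) = 1232

77*x^6/45 - 181*x^5/120 + 4*x^4/3 - 7*x^3/6 + x^2 - x + 1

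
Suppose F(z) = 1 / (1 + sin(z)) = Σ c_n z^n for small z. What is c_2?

1

Write 1/(1+u) = 1 - u + u^2 - u^3 + ... and substitute the series for u.
F(0) = 1
F′(0) = -1
F′′(0) = 2
Then c_k = F^(k)(0)/k! gives each Taylor coefficient.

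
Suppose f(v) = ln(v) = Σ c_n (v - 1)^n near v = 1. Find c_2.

-1/2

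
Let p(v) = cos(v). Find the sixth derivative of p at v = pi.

1

The coefficient of (v - pi)^6 in the expansion is 1/720, so p^(6)(pi) = 6! * (1/720) = 1.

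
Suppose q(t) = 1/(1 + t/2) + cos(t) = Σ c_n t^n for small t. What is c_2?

Expand each term separately and add.
q(0) = 2
q′(0) = -1/2
q′′(0) = -1/2
So c_2 = q′′(0)/2! = -1/4.

-1/4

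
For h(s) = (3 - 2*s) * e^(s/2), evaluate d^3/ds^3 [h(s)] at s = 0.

Distribute the polynomial across the series and collect like powers.
From the series, [s^3] h = -3/16; multiply by 3! = 6 to get -9/8.

-9/8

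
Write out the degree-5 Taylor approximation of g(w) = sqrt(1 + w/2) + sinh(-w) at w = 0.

-919*w^5/122880 - 5*w^4/2048 - 61*w^3/384 - w^2/32 - 3*w/4 + 1

Combine the two series term by term.
g(0) = 1
g′(0) = -3/4
g′′(0) = -1/16
g′′′(0) = -61/64
g^(4)(0) = -15/256
g^(5)(0) = -919/1024
Then c_k = g^(k)(0)/k! gives each Taylor coefficient.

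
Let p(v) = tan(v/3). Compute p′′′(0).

2/27

From the series, [v^3] p = 1/81; multiply by 3! = 6 to get 2/27.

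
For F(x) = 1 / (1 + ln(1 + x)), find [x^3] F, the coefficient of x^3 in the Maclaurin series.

-7/3

Use the geometric series for the reciprocal, then substitute.
F(0) = 1
F′(0) = -1
F′′(0) = 3
F′′′(0) = -14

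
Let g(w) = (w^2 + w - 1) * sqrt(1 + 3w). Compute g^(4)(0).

Shift and add copies of the series according to the polynomial's terms.
From the series, [w^4] g = 477/128; multiply by 4! = 24 to get 1431/16.

1431/16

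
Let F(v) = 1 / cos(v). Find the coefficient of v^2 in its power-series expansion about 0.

1/2

Invert the denominator's series and multiply.
F(0) = 1
F′(0) = 0
F′′(0) = 1
So c_2 = F′′(0)/2! = 1/2.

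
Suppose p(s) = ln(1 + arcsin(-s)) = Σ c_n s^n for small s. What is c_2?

Substitute the inner expansion into the outer series and collect powers.
p(0) = 0
p′(0) = -1
p′′(0) = -1
Then c_k = p^(k)(0)/k! gives each Taylor coefficient.

-1/2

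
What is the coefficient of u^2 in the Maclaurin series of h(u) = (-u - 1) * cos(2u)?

2

Multiply each power in the prefactor through the base expansion.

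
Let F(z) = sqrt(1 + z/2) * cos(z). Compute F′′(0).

-17/16

Write out both Maclaurin series and multiply, keeping only the needed powers.
The coefficient of z^2 in the expansion is -17/32, so F′′(0) = 2! * (-17/32) = -17/16.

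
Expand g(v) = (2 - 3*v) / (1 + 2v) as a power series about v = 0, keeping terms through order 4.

56*v^4 - 28*v^3 + 14*v^2 - 7*v + 2

Shift and add copies of the series according to the polynomial's terms.
[v^0] = 2;  [v^1] = -7;  [v^2] = 14;  [v^3] = -28;  [v^4] = 56.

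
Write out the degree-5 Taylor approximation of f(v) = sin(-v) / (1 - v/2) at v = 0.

Multiply the two series term by term and collect like powers.
f(0) = 0
f′(0) = -1
f′′(0) = -1
f′′′(0) = -1/2
f^(4)(0) = -1
f^(5)(0) = -7/2

-7*v^5/240 - v^4/24 - v^3/12 - v^2/2 - v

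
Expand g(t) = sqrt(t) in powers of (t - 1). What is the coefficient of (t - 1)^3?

1/16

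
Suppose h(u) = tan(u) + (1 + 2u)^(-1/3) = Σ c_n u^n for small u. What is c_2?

8/9

Expand each term separately and add.
h(0) = 1
h′(0) = 1/3
h′′(0) = 16/9
So c_2 = h′′(0)/2! = 8/9.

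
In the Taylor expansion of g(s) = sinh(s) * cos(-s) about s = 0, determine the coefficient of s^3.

-1/3

Write out both Maclaurin series and multiply, keeping only the needed powers.
g(0) = 0
g′(0) = 1
g′′(0) = 0
g′′′(0) = -2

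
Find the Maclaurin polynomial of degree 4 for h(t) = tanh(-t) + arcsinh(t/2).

Expand each term separately and add.
h(0) = 0
h′(0) = -1/2
h′′(0) = 0
h′′′(0) = 15/8
h^(4)(0) = 0

5*t^3/16 - t/2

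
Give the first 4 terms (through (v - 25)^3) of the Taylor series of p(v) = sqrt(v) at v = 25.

[(v - 25)^0] = 5;  [(v - 25)^1] = 1/10;  [(v - 25)^2] = -1/1000;  [(v - 25)^3] = 1/50000.

(v - 25)^3/50000 - (v - 25)^2/1000 + (v - 25)/10 + 5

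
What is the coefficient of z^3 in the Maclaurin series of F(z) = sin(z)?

-1/6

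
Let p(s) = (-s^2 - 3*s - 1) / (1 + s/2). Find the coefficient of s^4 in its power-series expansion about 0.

1/16

Distribute the polynomial across the series and collect like powers.
[s^0] = -1;  [s^1] = -5/2;  [s^2] = 1/4;  [s^3] = -1/8;  [s^4] = 1/16.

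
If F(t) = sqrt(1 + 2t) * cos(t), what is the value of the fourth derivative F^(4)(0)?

Take the Cauchy product of the two expansions.
The coefficient of t^4 in the expansion is -1/3, so F^(4)(0) = 4! * (-1/3) = -8.

-8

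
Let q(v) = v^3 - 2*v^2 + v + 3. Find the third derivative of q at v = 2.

6

From the series, [(v - 2)^3] q = 1; multiply by 3! = 6 to get 6.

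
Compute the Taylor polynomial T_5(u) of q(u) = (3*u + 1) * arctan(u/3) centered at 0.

u^5/1215 - u^4/27 - u^3/81 + u^2 + u/3

Distribute the polynomial across the series and collect like powers.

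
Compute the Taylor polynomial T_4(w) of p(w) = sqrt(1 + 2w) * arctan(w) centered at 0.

Expand each factor separately, then convolve coefficients.

w^4/6 - 5*w^3/6 + w^2 + w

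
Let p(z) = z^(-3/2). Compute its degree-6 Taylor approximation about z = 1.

3003*(z - 1)^6/1024 - 693*(z - 1)^5/256 + 315*(z - 1)^4/128 - 35*(z - 1)^3/16 + 15*(z - 1)^2/8 - 3*(z - 1)/2 + 1

Differentiate repeatedly and evaluate at the center.
p(1) = 1
p′(1) = -3/2
p′′(1) = 15/4
p′′′(1) = -105/8
p^(4)(1) = 945/16
p^(5)(1) = -10395/32
p^(6)(1) = 135135/64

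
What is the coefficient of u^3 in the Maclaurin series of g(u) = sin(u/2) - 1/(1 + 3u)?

1295/48

Combine the two series term by term.
g(0) = -1
g′(0) = 7/2
g′′(0) = -18
g′′′(0) = 1295/8
The Taylor polynomial is Σ g^(k)(0)/k! · u^k.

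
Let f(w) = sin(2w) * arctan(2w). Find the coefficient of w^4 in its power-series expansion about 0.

Expand each factor separately, then convolve coefficients.
[w^0] = 0;  [w^1] = 0;  [w^2] = 4;  [w^3] = 0;  [w^4] = -8.
So c_4 = f^(4)(0)/4! = -8.

-8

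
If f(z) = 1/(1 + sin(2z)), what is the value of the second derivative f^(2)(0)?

8

Compose series: expand the inner function first, then feed it into the outer expansion.
The coefficient of z^2 in the expansion is 4, so f′′(0) = 2! * (4) = 8.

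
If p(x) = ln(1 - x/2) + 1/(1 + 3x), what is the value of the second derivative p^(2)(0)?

Expand each term separately and add.
From the series, [x^2] p = 71/8; multiply by 2! = 2 to get 71/4.

71/4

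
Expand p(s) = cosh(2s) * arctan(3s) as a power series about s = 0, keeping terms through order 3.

-3*s^3 + 3*s

Expand each factor separately, then convolve coefficients.
[s^0] = 0;  [s^1] = 3;  [s^2] = 0;  [s^3] = -3.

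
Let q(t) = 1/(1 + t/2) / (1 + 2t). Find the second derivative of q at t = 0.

21/2

Expand each factor separately, then convolve coefficients.
The coefficient of t^2 in the expansion is 21/4, so q′′(0) = 2! * (21/4) = 21/2.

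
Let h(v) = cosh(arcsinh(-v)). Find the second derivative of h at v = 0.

1

Compose series: expand the inner function first, then feed it into the outer expansion.
From the series, [v^2] h = 1/2; multiply by 2! = 2 to get 1.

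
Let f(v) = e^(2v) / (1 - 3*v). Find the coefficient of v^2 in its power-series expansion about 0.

Multiply the numerator's expansion by the denominator's geometric series.
[v^0] = 1;  [v^1] = 5;  [v^2] = 17.

17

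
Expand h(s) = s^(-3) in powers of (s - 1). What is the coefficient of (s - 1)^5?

-21

Apply the Taylor formula c_k = f^(k)(a)/k!.
h(1) = 1
h′(1) = -3
h′′(1) = 12
h′′′(1) = -60
h^(4)(1) = 360
h^(5)(1) = -2520
So c_5 = h^(5)(1)/5! = -21.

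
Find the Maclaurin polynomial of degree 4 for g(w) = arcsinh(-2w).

Compute the successive derivatives at the expansion point and divide by k!.
[w^0] = 0;  [w^1] = -2;  [w^2] = 0;  [w^3] = 4/3;  [w^4] = 0.

4*w^3/3 - 2*w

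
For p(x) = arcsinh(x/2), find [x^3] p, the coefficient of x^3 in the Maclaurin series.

Use the known series and substitute for the argument.
So c_3 = p′′′(0)/3! = -1/48.

-1/48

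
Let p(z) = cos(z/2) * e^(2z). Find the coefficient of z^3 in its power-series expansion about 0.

Write out both Maclaurin series and multiply, keeping only the needed powers.
[z^0] = 1;  [z^1] = 2;  [z^2] = 15/8;  [z^3] = 13/12.

13/12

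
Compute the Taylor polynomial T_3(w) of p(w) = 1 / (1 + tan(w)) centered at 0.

-4*w^3/3 + w^2 - w + 1

Expand as Σ (-1)^k u^k with u equal to the inner function's series.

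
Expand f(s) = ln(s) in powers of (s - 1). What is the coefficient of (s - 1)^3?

1/3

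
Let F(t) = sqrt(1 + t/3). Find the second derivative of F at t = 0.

-1/36

Use the known series and substitute for the argument.
The coefficient of t^2 in the expansion is -1/72, so F′′(0) = 2! * (-1/72) = -1/36.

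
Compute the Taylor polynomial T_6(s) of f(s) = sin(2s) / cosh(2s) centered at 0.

48*s^5/5 - 16*s^3/3 + 2*s

Divide the numerator series by the denominator series (power-series long division).
f(0) = 0
f′(0) = 2
f′′(0) = 0
f′′′(0) = -32
f^(4)(0) = 0
f^(5)(0) = 1152
f^(6)(0) = 0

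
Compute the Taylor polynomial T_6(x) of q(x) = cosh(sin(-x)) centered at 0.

-x^6/240 - x^4/8 + x^2/2 + 1

Let u equal the inner series; expand the outer function in u and truncate.
[x^0] = 1;  [x^1] = 0;  [x^2] = 1/2;  [x^3] = 0;  [x^4] = -1/8;  [x^5] = 0;  [x^6] = -1/240.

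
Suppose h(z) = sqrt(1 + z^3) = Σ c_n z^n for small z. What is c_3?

1/2

c_3 = h′′′(0)/3! = 1/2.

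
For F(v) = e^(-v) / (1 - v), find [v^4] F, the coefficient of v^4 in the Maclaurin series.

3/8

Expand each factor separately, then convolve coefficients.
F(0) = 1
F′(0) = 0
F′′(0) = 1
F′′′(0) = 2
F^(4)(0) = 9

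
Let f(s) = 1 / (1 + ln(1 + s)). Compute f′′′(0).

Use the geometric series for the reciprocal, then substitute.
From the series, [s^3] f = -7/3; multiply by 3! = 6 to get -14.

-14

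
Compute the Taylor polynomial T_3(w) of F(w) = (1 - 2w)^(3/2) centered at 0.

w^3/2 + 3*w^2/2 - 3*w + 1

F(0) = 1
F′(0) = -3
F′′(0) = 3
F′′′(0) = 3
The Taylor polynomial is Σ F^(k)(0)/k! · w^k.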